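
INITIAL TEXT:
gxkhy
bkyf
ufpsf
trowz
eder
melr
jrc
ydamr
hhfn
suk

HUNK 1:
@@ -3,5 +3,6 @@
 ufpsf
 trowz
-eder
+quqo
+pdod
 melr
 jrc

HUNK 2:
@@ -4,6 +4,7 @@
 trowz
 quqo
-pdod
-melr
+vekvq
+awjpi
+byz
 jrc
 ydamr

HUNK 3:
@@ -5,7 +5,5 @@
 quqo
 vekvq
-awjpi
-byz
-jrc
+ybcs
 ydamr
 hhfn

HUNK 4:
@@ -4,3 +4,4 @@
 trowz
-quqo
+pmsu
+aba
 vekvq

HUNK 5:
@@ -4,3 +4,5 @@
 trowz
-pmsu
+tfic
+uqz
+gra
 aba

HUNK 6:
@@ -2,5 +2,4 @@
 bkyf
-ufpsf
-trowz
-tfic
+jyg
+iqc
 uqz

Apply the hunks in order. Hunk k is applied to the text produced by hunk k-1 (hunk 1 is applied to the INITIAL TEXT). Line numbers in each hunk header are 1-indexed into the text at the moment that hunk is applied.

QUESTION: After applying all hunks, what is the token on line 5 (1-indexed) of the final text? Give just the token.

Hunk 1: at line 3 remove [eder] add [quqo,pdod] -> 11 lines: gxkhy bkyf ufpsf trowz quqo pdod melr jrc ydamr hhfn suk
Hunk 2: at line 4 remove [pdod,melr] add [vekvq,awjpi,byz] -> 12 lines: gxkhy bkyf ufpsf trowz quqo vekvq awjpi byz jrc ydamr hhfn suk
Hunk 3: at line 5 remove [awjpi,byz,jrc] add [ybcs] -> 10 lines: gxkhy bkyf ufpsf trowz quqo vekvq ybcs ydamr hhfn suk
Hunk 4: at line 4 remove [quqo] add [pmsu,aba] -> 11 lines: gxkhy bkyf ufpsf trowz pmsu aba vekvq ybcs ydamr hhfn suk
Hunk 5: at line 4 remove [pmsu] add [tfic,uqz,gra] -> 13 lines: gxkhy bkyf ufpsf trowz tfic uqz gra aba vekvq ybcs ydamr hhfn suk
Hunk 6: at line 2 remove [ufpsf,trowz,tfic] add [jyg,iqc] -> 12 lines: gxkhy bkyf jyg iqc uqz gra aba vekvq ybcs ydamr hhfn suk
Final line 5: uqz

Answer: uqz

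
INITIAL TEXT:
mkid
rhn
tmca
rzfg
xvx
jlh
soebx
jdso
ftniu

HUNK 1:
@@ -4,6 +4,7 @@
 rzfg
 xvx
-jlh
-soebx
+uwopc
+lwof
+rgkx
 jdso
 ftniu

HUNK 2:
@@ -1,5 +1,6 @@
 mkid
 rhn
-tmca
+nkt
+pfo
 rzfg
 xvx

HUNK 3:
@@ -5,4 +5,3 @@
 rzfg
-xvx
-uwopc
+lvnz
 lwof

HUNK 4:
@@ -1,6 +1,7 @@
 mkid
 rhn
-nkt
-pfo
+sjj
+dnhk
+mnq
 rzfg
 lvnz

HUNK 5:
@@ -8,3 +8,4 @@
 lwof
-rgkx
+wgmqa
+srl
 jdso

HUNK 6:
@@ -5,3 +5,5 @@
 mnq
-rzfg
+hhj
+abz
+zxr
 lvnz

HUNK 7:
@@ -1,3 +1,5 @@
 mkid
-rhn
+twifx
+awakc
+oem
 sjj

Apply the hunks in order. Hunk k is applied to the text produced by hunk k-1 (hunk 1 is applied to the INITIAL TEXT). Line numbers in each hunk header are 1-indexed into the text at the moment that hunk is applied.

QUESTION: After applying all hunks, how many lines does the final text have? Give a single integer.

Hunk 1: at line 4 remove [jlh,soebx] add [uwopc,lwof,rgkx] -> 10 lines: mkid rhn tmca rzfg xvx uwopc lwof rgkx jdso ftniu
Hunk 2: at line 1 remove [tmca] add [nkt,pfo] -> 11 lines: mkid rhn nkt pfo rzfg xvx uwopc lwof rgkx jdso ftniu
Hunk 3: at line 5 remove [xvx,uwopc] add [lvnz] -> 10 lines: mkid rhn nkt pfo rzfg lvnz lwof rgkx jdso ftniu
Hunk 4: at line 1 remove [nkt,pfo] add [sjj,dnhk,mnq] -> 11 lines: mkid rhn sjj dnhk mnq rzfg lvnz lwof rgkx jdso ftniu
Hunk 5: at line 8 remove [rgkx] add [wgmqa,srl] -> 12 lines: mkid rhn sjj dnhk mnq rzfg lvnz lwof wgmqa srl jdso ftniu
Hunk 6: at line 5 remove [rzfg] add [hhj,abz,zxr] -> 14 lines: mkid rhn sjj dnhk mnq hhj abz zxr lvnz lwof wgmqa srl jdso ftniu
Hunk 7: at line 1 remove [rhn] add [twifx,awakc,oem] -> 16 lines: mkid twifx awakc oem sjj dnhk mnq hhj abz zxr lvnz lwof wgmqa srl jdso ftniu
Final line count: 16

Answer: 16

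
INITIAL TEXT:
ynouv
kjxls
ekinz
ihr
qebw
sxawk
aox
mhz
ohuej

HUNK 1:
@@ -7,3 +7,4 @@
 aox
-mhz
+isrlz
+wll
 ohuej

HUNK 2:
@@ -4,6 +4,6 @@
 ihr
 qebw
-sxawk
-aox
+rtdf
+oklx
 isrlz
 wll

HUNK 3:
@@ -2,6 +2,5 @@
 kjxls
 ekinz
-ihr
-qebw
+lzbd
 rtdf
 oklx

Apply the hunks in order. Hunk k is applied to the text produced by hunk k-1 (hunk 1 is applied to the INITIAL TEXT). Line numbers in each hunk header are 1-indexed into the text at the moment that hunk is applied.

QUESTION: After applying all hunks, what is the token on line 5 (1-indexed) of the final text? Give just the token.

Answer: rtdf

Derivation:
Hunk 1: at line 7 remove [mhz] add [isrlz,wll] -> 10 lines: ynouv kjxls ekinz ihr qebw sxawk aox isrlz wll ohuej
Hunk 2: at line 4 remove [sxawk,aox] add [rtdf,oklx] -> 10 lines: ynouv kjxls ekinz ihr qebw rtdf oklx isrlz wll ohuej
Hunk 3: at line 2 remove [ihr,qebw] add [lzbd] -> 9 lines: ynouv kjxls ekinz lzbd rtdf oklx isrlz wll ohuej
Final line 5: rtdf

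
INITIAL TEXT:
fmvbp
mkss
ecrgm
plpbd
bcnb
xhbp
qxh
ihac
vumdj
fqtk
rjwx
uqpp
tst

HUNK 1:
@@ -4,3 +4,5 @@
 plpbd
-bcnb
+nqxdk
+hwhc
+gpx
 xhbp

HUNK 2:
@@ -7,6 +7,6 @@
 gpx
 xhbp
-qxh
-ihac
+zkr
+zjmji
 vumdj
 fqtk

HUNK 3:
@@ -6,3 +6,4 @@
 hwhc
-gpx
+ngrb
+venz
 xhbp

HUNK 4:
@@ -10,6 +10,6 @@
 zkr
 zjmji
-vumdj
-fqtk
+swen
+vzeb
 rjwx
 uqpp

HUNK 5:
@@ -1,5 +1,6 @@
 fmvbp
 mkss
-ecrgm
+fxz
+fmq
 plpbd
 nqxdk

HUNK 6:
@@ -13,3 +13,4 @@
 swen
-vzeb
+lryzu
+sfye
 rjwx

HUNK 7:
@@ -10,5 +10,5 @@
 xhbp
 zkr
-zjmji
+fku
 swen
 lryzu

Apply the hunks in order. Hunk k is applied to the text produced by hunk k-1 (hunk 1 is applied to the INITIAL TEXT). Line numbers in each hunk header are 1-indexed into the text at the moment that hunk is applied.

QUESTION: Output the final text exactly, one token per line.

Hunk 1: at line 4 remove [bcnb] add [nqxdk,hwhc,gpx] -> 15 lines: fmvbp mkss ecrgm plpbd nqxdk hwhc gpx xhbp qxh ihac vumdj fqtk rjwx uqpp tst
Hunk 2: at line 7 remove [qxh,ihac] add [zkr,zjmji] -> 15 lines: fmvbp mkss ecrgm plpbd nqxdk hwhc gpx xhbp zkr zjmji vumdj fqtk rjwx uqpp tst
Hunk 3: at line 6 remove [gpx] add [ngrb,venz] -> 16 lines: fmvbp mkss ecrgm plpbd nqxdk hwhc ngrb venz xhbp zkr zjmji vumdj fqtk rjwx uqpp tst
Hunk 4: at line 10 remove [vumdj,fqtk] add [swen,vzeb] -> 16 lines: fmvbp mkss ecrgm plpbd nqxdk hwhc ngrb venz xhbp zkr zjmji swen vzeb rjwx uqpp tst
Hunk 5: at line 1 remove [ecrgm] add [fxz,fmq] -> 17 lines: fmvbp mkss fxz fmq plpbd nqxdk hwhc ngrb venz xhbp zkr zjmji swen vzeb rjwx uqpp tst
Hunk 6: at line 13 remove [vzeb] add [lryzu,sfye] -> 18 lines: fmvbp mkss fxz fmq plpbd nqxdk hwhc ngrb venz xhbp zkr zjmji swen lryzu sfye rjwx uqpp tst
Hunk 7: at line 10 remove [zjmji] add [fku] -> 18 lines: fmvbp mkss fxz fmq plpbd nqxdk hwhc ngrb venz xhbp zkr fku swen lryzu sfye rjwx uqpp tst

Answer: fmvbp
mkss
fxz
fmq
plpbd
nqxdk
hwhc
ngrb
venz
xhbp
zkr
fku
swen
lryzu
sfye
rjwx
uqpp
tst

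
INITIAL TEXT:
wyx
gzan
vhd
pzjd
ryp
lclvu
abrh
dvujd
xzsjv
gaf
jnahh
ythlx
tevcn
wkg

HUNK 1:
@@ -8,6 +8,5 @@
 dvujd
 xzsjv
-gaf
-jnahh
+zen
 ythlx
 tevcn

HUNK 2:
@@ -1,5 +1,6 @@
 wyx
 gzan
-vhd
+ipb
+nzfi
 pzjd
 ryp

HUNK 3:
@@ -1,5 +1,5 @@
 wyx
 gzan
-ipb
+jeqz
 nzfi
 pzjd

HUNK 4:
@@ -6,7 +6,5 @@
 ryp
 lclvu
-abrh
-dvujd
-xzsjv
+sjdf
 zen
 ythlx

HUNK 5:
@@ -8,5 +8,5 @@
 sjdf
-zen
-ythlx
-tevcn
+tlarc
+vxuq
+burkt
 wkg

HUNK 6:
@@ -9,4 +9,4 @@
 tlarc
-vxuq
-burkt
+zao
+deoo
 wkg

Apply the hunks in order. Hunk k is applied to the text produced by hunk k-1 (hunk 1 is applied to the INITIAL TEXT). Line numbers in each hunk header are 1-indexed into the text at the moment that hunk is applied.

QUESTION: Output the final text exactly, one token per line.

Answer: wyx
gzan
jeqz
nzfi
pzjd
ryp
lclvu
sjdf
tlarc
zao
deoo
wkg

Derivation:
Hunk 1: at line 8 remove [gaf,jnahh] add [zen] -> 13 lines: wyx gzan vhd pzjd ryp lclvu abrh dvujd xzsjv zen ythlx tevcn wkg
Hunk 2: at line 1 remove [vhd] add [ipb,nzfi] -> 14 lines: wyx gzan ipb nzfi pzjd ryp lclvu abrh dvujd xzsjv zen ythlx tevcn wkg
Hunk 3: at line 1 remove [ipb] add [jeqz] -> 14 lines: wyx gzan jeqz nzfi pzjd ryp lclvu abrh dvujd xzsjv zen ythlx tevcn wkg
Hunk 4: at line 6 remove [abrh,dvujd,xzsjv] add [sjdf] -> 12 lines: wyx gzan jeqz nzfi pzjd ryp lclvu sjdf zen ythlx tevcn wkg
Hunk 5: at line 8 remove [zen,ythlx,tevcn] add [tlarc,vxuq,burkt] -> 12 lines: wyx gzan jeqz nzfi pzjd ryp lclvu sjdf tlarc vxuq burkt wkg
Hunk 6: at line 9 remove [vxuq,burkt] add [zao,deoo] -> 12 lines: wyx gzan jeqz nzfi pzjd ryp lclvu sjdf tlarc zao deoo wkg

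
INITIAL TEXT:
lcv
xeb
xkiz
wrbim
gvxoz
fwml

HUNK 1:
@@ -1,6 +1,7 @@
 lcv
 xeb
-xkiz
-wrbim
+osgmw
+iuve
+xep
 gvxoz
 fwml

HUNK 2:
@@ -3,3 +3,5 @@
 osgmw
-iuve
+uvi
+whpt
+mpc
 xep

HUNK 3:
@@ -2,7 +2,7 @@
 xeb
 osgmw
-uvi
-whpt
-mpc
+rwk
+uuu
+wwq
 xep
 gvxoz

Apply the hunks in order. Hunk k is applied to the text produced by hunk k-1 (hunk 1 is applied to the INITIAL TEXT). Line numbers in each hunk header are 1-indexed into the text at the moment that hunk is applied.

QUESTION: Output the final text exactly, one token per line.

Hunk 1: at line 1 remove [xkiz,wrbim] add [osgmw,iuve,xep] -> 7 lines: lcv xeb osgmw iuve xep gvxoz fwml
Hunk 2: at line 3 remove [iuve] add [uvi,whpt,mpc] -> 9 lines: lcv xeb osgmw uvi whpt mpc xep gvxoz fwml
Hunk 3: at line 2 remove [uvi,whpt,mpc] add [rwk,uuu,wwq] -> 9 lines: lcv xeb osgmw rwk uuu wwq xep gvxoz fwml

Answer: lcv
xeb
osgmw
rwk
uuu
wwq
xep
gvxoz
fwml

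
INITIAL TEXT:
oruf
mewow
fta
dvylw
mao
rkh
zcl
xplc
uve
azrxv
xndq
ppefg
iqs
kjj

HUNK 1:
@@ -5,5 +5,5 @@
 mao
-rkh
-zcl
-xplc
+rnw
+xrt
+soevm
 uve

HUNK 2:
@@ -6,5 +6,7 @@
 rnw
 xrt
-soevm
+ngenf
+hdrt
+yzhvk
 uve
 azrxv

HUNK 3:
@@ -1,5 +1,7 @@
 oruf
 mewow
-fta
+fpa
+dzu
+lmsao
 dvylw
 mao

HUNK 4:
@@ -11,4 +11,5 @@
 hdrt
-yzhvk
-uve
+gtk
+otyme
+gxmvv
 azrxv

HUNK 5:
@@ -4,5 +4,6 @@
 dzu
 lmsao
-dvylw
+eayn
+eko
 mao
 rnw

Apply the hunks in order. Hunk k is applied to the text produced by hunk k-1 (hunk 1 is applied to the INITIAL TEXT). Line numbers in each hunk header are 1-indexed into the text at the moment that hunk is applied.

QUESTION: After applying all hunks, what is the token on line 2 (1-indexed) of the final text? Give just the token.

Hunk 1: at line 5 remove [rkh,zcl,xplc] add [rnw,xrt,soevm] -> 14 lines: oruf mewow fta dvylw mao rnw xrt soevm uve azrxv xndq ppefg iqs kjj
Hunk 2: at line 6 remove [soevm] add [ngenf,hdrt,yzhvk] -> 16 lines: oruf mewow fta dvylw mao rnw xrt ngenf hdrt yzhvk uve azrxv xndq ppefg iqs kjj
Hunk 3: at line 1 remove [fta] add [fpa,dzu,lmsao] -> 18 lines: oruf mewow fpa dzu lmsao dvylw mao rnw xrt ngenf hdrt yzhvk uve azrxv xndq ppefg iqs kjj
Hunk 4: at line 11 remove [yzhvk,uve] add [gtk,otyme,gxmvv] -> 19 lines: oruf mewow fpa dzu lmsao dvylw mao rnw xrt ngenf hdrt gtk otyme gxmvv azrxv xndq ppefg iqs kjj
Hunk 5: at line 4 remove [dvylw] add [eayn,eko] -> 20 lines: oruf mewow fpa dzu lmsao eayn eko mao rnw xrt ngenf hdrt gtk otyme gxmvv azrxv xndq ppefg iqs kjj
Final line 2: mewow

Answer: mewow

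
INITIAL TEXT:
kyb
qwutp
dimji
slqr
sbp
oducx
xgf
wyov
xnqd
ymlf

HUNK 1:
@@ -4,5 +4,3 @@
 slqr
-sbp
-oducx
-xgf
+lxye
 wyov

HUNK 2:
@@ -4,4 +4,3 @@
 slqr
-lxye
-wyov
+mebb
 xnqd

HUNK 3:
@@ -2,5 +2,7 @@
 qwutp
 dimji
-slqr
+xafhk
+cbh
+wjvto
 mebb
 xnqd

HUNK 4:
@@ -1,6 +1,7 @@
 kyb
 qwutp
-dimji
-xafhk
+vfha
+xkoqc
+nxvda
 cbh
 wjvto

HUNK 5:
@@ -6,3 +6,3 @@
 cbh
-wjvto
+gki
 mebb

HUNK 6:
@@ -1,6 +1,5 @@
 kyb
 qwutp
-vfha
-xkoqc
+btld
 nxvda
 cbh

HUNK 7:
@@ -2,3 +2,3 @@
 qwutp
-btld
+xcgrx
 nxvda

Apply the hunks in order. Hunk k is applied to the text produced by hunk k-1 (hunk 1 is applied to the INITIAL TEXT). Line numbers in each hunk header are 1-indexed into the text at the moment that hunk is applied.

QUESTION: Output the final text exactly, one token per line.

Answer: kyb
qwutp
xcgrx
nxvda
cbh
gki
mebb
xnqd
ymlf

Derivation:
Hunk 1: at line 4 remove [sbp,oducx,xgf] add [lxye] -> 8 lines: kyb qwutp dimji slqr lxye wyov xnqd ymlf
Hunk 2: at line 4 remove [lxye,wyov] add [mebb] -> 7 lines: kyb qwutp dimji slqr mebb xnqd ymlf
Hunk 3: at line 2 remove [slqr] add [xafhk,cbh,wjvto] -> 9 lines: kyb qwutp dimji xafhk cbh wjvto mebb xnqd ymlf
Hunk 4: at line 1 remove [dimji,xafhk] add [vfha,xkoqc,nxvda] -> 10 lines: kyb qwutp vfha xkoqc nxvda cbh wjvto mebb xnqd ymlf
Hunk 5: at line 6 remove [wjvto] add [gki] -> 10 lines: kyb qwutp vfha xkoqc nxvda cbh gki mebb xnqd ymlf
Hunk 6: at line 1 remove [vfha,xkoqc] add [btld] -> 9 lines: kyb qwutp btld nxvda cbh gki mebb xnqd ymlf
Hunk 7: at line 2 remove [btld] add [xcgrx] -> 9 lines: kyb qwutp xcgrx nxvda cbh gki mebb xnqd ymlf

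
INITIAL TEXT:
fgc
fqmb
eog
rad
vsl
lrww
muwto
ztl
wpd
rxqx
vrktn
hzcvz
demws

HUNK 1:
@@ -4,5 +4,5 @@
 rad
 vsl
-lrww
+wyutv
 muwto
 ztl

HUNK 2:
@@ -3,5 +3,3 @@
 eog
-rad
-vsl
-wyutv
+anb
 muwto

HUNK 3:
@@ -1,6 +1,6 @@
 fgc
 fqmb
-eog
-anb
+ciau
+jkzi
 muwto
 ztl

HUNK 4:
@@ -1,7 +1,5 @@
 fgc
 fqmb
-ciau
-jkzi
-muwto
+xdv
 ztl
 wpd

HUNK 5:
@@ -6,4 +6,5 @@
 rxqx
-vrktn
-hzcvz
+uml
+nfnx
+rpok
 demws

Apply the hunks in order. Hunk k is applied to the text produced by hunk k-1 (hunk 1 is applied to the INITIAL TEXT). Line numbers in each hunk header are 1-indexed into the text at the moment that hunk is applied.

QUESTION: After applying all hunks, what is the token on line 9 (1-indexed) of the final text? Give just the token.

Answer: rpok

Derivation:
Hunk 1: at line 4 remove [lrww] add [wyutv] -> 13 lines: fgc fqmb eog rad vsl wyutv muwto ztl wpd rxqx vrktn hzcvz demws
Hunk 2: at line 3 remove [rad,vsl,wyutv] add [anb] -> 11 lines: fgc fqmb eog anb muwto ztl wpd rxqx vrktn hzcvz demws
Hunk 3: at line 1 remove [eog,anb] add [ciau,jkzi] -> 11 lines: fgc fqmb ciau jkzi muwto ztl wpd rxqx vrktn hzcvz demws
Hunk 4: at line 1 remove [ciau,jkzi,muwto] add [xdv] -> 9 lines: fgc fqmb xdv ztl wpd rxqx vrktn hzcvz demws
Hunk 5: at line 6 remove [vrktn,hzcvz] add [uml,nfnx,rpok] -> 10 lines: fgc fqmb xdv ztl wpd rxqx uml nfnx rpok demws
Final line 9: rpok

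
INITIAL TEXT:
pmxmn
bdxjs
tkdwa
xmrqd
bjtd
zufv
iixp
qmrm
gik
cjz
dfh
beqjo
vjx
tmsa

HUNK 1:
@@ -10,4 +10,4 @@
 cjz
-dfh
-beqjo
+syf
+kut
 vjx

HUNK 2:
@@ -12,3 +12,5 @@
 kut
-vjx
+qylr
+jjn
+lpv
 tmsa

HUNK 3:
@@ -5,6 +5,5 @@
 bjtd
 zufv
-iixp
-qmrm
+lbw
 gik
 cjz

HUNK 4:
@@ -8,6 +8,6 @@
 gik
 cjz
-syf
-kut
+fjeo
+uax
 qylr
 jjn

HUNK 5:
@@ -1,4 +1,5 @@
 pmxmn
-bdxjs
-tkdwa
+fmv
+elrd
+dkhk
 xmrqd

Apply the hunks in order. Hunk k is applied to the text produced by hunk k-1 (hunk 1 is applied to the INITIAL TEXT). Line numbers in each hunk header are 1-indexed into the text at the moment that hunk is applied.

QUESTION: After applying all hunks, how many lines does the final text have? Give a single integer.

Answer: 16

Derivation:
Hunk 1: at line 10 remove [dfh,beqjo] add [syf,kut] -> 14 lines: pmxmn bdxjs tkdwa xmrqd bjtd zufv iixp qmrm gik cjz syf kut vjx tmsa
Hunk 2: at line 12 remove [vjx] add [qylr,jjn,lpv] -> 16 lines: pmxmn bdxjs tkdwa xmrqd bjtd zufv iixp qmrm gik cjz syf kut qylr jjn lpv tmsa
Hunk 3: at line 5 remove [iixp,qmrm] add [lbw] -> 15 lines: pmxmn bdxjs tkdwa xmrqd bjtd zufv lbw gik cjz syf kut qylr jjn lpv tmsa
Hunk 4: at line 8 remove [syf,kut] add [fjeo,uax] -> 15 lines: pmxmn bdxjs tkdwa xmrqd bjtd zufv lbw gik cjz fjeo uax qylr jjn lpv tmsa
Hunk 5: at line 1 remove [bdxjs,tkdwa] add [fmv,elrd,dkhk] -> 16 lines: pmxmn fmv elrd dkhk xmrqd bjtd zufv lbw gik cjz fjeo uax qylr jjn lpv tmsa
Final line count: 16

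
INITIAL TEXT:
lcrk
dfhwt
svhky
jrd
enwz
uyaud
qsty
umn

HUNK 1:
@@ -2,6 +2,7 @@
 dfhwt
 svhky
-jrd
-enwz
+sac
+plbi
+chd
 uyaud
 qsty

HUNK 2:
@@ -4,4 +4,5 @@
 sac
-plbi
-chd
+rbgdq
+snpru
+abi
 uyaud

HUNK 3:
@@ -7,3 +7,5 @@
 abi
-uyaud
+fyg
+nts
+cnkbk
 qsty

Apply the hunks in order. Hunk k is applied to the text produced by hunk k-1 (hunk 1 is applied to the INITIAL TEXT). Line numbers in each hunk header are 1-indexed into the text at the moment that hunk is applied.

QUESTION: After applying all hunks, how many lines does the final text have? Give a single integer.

Answer: 12

Derivation:
Hunk 1: at line 2 remove [jrd,enwz] add [sac,plbi,chd] -> 9 lines: lcrk dfhwt svhky sac plbi chd uyaud qsty umn
Hunk 2: at line 4 remove [plbi,chd] add [rbgdq,snpru,abi] -> 10 lines: lcrk dfhwt svhky sac rbgdq snpru abi uyaud qsty umn
Hunk 3: at line 7 remove [uyaud] add [fyg,nts,cnkbk] -> 12 lines: lcrk dfhwt svhky sac rbgdq snpru abi fyg nts cnkbk qsty umn
Final line count: 12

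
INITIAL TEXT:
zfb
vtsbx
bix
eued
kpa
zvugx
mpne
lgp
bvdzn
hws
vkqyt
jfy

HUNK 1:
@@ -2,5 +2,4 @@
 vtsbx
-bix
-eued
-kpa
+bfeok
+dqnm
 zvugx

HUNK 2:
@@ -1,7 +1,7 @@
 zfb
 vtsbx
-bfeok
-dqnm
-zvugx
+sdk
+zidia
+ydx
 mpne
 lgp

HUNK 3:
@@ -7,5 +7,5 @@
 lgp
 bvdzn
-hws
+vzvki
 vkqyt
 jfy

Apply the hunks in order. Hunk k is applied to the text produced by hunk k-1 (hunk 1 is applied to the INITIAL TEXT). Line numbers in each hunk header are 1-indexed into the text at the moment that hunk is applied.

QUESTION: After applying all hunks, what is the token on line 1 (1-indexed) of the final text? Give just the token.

Answer: zfb

Derivation:
Hunk 1: at line 2 remove [bix,eued,kpa] add [bfeok,dqnm] -> 11 lines: zfb vtsbx bfeok dqnm zvugx mpne lgp bvdzn hws vkqyt jfy
Hunk 2: at line 1 remove [bfeok,dqnm,zvugx] add [sdk,zidia,ydx] -> 11 lines: zfb vtsbx sdk zidia ydx mpne lgp bvdzn hws vkqyt jfy
Hunk 3: at line 7 remove [hws] add [vzvki] -> 11 lines: zfb vtsbx sdk zidia ydx mpne lgp bvdzn vzvki vkqyt jfy
Final line 1: zfb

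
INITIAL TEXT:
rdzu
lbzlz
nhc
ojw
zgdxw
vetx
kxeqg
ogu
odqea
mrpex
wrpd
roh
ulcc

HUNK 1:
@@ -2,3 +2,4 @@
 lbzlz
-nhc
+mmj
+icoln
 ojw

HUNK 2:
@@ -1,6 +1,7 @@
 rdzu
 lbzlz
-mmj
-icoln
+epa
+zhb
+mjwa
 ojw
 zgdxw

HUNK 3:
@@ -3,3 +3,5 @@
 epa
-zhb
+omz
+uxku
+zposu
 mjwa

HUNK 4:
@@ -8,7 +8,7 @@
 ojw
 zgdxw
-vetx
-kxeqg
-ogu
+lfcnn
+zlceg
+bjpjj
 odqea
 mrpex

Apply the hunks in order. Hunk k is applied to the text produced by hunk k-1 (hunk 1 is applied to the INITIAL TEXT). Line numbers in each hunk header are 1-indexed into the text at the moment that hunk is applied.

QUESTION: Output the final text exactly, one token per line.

Hunk 1: at line 2 remove [nhc] add [mmj,icoln] -> 14 lines: rdzu lbzlz mmj icoln ojw zgdxw vetx kxeqg ogu odqea mrpex wrpd roh ulcc
Hunk 2: at line 1 remove [mmj,icoln] add [epa,zhb,mjwa] -> 15 lines: rdzu lbzlz epa zhb mjwa ojw zgdxw vetx kxeqg ogu odqea mrpex wrpd roh ulcc
Hunk 3: at line 3 remove [zhb] add [omz,uxku,zposu] -> 17 lines: rdzu lbzlz epa omz uxku zposu mjwa ojw zgdxw vetx kxeqg ogu odqea mrpex wrpd roh ulcc
Hunk 4: at line 8 remove [vetx,kxeqg,ogu] add [lfcnn,zlceg,bjpjj] -> 17 lines: rdzu lbzlz epa omz uxku zposu mjwa ojw zgdxw lfcnn zlceg bjpjj odqea mrpex wrpd roh ulcc

Answer: rdzu
lbzlz
epa
omz
uxku
zposu
mjwa
ojw
zgdxw
lfcnn
zlceg
bjpjj
odqea
mrpex
wrpd
roh
ulcc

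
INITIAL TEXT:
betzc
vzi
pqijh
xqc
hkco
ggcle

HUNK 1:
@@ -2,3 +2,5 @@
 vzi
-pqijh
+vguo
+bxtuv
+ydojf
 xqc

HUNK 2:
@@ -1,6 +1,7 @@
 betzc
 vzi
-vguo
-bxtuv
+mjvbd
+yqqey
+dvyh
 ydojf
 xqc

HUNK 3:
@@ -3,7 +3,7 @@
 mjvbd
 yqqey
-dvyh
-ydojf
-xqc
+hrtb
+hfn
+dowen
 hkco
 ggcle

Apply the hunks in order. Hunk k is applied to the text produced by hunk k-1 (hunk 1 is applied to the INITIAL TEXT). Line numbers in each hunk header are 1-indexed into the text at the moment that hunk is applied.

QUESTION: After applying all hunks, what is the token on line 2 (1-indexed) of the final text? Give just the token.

Hunk 1: at line 2 remove [pqijh] add [vguo,bxtuv,ydojf] -> 8 lines: betzc vzi vguo bxtuv ydojf xqc hkco ggcle
Hunk 2: at line 1 remove [vguo,bxtuv] add [mjvbd,yqqey,dvyh] -> 9 lines: betzc vzi mjvbd yqqey dvyh ydojf xqc hkco ggcle
Hunk 3: at line 3 remove [dvyh,ydojf,xqc] add [hrtb,hfn,dowen] -> 9 lines: betzc vzi mjvbd yqqey hrtb hfn dowen hkco ggcle
Final line 2: vzi

Answer: vzi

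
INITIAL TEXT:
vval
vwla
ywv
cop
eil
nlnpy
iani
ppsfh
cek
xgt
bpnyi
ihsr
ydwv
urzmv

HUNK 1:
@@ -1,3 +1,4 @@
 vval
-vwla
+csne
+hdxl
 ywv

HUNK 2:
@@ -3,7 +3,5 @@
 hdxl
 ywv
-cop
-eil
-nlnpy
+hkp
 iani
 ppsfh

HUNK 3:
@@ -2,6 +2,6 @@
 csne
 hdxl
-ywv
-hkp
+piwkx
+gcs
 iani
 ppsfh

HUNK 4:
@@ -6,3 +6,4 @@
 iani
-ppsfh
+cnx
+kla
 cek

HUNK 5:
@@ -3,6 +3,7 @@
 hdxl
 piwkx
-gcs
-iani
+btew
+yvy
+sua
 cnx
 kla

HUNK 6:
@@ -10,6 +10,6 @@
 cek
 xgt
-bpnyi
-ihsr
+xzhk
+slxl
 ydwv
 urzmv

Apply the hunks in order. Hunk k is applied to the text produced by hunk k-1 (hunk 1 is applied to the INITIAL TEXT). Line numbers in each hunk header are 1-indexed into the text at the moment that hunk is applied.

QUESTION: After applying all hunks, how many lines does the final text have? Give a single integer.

Answer: 15

Derivation:
Hunk 1: at line 1 remove [vwla] add [csne,hdxl] -> 15 lines: vval csne hdxl ywv cop eil nlnpy iani ppsfh cek xgt bpnyi ihsr ydwv urzmv
Hunk 2: at line 3 remove [cop,eil,nlnpy] add [hkp] -> 13 lines: vval csne hdxl ywv hkp iani ppsfh cek xgt bpnyi ihsr ydwv urzmv
Hunk 3: at line 2 remove [ywv,hkp] add [piwkx,gcs] -> 13 lines: vval csne hdxl piwkx gcs iani ppsfh cek xgt bpnyi ihsr ydwv urzmv
Hunk 4: at line 6 remove [ppsfh] add [cnx,kla] -> 14 lines: vval csne hdxl piwkx gcs iani cnx kla cek xgt bpnyi ihsr ydwv urzmv
Hunk 5: at line 3 remove [gcs,iani] add [btew,yvy,sua] -> 15 lines: vval csne hdxl piwkx btew yvy sua cnx kla cek xgt bpnyi ihsr ydwv urzmv
Hunk 6: at line 10 remove [bpnyi,ihsr] add [xzhk,slxl] -> 15 lines: vval csne hdxl piwkx btew yvy sua cnx kla cek xgt xzhk slxl ydwv urzmv
Final line count: 15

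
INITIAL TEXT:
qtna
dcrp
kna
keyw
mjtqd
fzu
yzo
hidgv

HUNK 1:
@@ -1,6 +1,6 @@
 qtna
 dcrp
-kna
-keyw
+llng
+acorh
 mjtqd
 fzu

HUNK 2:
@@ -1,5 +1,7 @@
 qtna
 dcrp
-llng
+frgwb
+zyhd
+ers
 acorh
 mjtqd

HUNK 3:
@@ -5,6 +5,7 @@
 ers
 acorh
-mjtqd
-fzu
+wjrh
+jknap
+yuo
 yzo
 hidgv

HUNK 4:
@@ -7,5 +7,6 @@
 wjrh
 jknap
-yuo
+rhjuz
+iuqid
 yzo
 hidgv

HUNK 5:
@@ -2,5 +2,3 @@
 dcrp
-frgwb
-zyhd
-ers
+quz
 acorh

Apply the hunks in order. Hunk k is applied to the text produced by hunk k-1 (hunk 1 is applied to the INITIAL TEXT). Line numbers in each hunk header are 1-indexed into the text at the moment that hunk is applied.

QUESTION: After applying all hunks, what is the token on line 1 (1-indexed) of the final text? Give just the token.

Answer: qtna

Derivation:
Hunk 1: at line 1 remove [kna,keyw] add [llng,acorh] -> 8 lines: qtna dcrp llng acorh mjtqd fzu yzo hidgv
Hunk 2: at line 1 remove [llng] add [frgwb,zyhd,ers] -> 10 lines: qtna dcrp frgwb zyhd ers acorh mjtqd fzu yzo hidgv
Hunk 3: at line 5 remove [mjtqd,fzu] add [wjrh,jknap,yuo] -> 11 lines: qtna dcrp frgwb zyhd ers acorh wjrh jknap yuo yzo hidgv
Hunk 4: at line 7 remove [yuo] add [rhjuz,iuqid] -> 12 lines: qtna dcrp frgwb zyhd ers acorh wjrh jknap rhjuz iuqid yzo hidgv
Hunk 5: at line 2 remove [frgwb,zyhd,ers] add [quz] -> 10 lines: qtna dcrp quz acorh wjrh jknap rhjuz iuqid yzo hidgv
Final line 1: qtna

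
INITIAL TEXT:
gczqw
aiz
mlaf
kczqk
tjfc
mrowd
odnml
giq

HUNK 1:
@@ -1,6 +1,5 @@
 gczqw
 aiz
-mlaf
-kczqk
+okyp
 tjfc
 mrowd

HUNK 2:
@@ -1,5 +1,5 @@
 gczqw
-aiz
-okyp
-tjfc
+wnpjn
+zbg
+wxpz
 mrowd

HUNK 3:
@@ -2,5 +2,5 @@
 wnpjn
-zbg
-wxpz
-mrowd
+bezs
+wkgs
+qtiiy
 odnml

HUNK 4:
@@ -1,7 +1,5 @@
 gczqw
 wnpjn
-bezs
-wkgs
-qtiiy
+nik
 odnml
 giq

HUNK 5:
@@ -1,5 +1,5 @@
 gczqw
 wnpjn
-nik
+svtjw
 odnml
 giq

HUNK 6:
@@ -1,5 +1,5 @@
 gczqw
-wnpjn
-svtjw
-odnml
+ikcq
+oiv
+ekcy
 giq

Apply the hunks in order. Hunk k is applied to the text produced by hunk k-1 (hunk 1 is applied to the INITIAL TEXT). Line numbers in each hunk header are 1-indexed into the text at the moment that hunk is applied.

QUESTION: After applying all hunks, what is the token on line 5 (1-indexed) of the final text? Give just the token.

Hunk 1: at line 1 remove [mlaf,kczqk] add [okyp] -> 7 lines: gczqw aiz okyp tjfc mrowd odnml giq
Hunk 2: at line 1 remove [aiz,okyp,tjfc] add [wnpjn,zbg,wxpz] -> 7 lines: gczqw wnpjn zbg wxpz mrowd odnml giq
Hunk 3: at line 2 remove [zbg,wxpz,mrowd] add [bezs,wkgs,qtiiy] -> 7 lines: gczqw wnpjn bezs wkgs qtiiy odnml giq
Hunk 4: at line 1 remove [bezs,wkgs,qtiiy] add [nik] -> 5 lines: gczqw wnpjn nik odnml giq
Hunk 5: at line 1 remove [nik] add [svtjw] -> 5 lines: gczqw wnpjn svtjw odnml giq
Hunk 6: at line 1 remove [wnpjn,svtjw,odnml] add [ikcq,oiv,ekcy] -> 5 lines: gczqw ikcq oiv ekcy giq
Final line 5: giq

Answer: giq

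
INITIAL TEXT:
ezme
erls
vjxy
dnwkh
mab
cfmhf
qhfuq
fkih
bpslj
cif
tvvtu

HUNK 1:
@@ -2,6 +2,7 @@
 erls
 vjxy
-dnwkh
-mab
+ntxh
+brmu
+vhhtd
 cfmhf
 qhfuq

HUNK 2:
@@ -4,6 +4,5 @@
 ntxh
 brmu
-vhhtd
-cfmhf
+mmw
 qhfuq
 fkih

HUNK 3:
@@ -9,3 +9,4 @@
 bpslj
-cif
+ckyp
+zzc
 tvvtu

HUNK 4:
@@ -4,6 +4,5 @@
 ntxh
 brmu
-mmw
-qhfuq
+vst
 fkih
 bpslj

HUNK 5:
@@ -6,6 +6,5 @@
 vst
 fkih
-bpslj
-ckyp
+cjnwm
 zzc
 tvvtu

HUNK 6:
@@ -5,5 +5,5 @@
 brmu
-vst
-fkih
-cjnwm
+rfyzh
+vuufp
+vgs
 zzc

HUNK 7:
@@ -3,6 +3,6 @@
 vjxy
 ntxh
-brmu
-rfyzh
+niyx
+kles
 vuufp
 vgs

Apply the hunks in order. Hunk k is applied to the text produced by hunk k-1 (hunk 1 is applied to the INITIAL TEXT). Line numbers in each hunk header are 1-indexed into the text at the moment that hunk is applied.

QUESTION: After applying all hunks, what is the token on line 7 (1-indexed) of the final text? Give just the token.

Answer: vuufp

Derivation:
Hunk 1: at line 2 remove [dnwkh,mab] add [ntxh,brmu,vhhtd] -> 12 lines: ezme erls vjxy ntxh brmu vhhtd cfmhf qhfuq fkih bpslj cif tvvtu
Hunk 2: at line 4 remove [vhhtd,cfmhf] add [mmw] -> 11 lines: ezme erls vjxy ntxh brmu mmw qhfuq fkih bpslj cif tvvtu
Hunk 3: at line 9 remove [cif] add [ckyp,zzc] -> 12 lines: ezme erls vjxy ntxh brmu mmw qhfuq fkih bpslj ckyp zzc tvvtu
Hunk 4: at line 4 remove [mmw,qhfuq] add [vst] -> 11 lines: ezme erls vjxy ntxh brmu vst fkih bpslj ckyp zzc tvvtu
Hunk 5: at line 6 remove [bpslj,ckyp] add [cjnwm] -> 10 lines: ezme erls vjxy ntxh brmu vst fkih cjnwm zzc tvvtu
Hunk 6: at line 5 remove [vst,fkih,cjnwm] add [rfyzh,vuufp,vgs] -> 10 lines: ezme erls vjxy ntxh brmu rfyzh vuufp vgs zzc tvvtu
Hunk 7: at line 3 remove [brmu,rfyzh] add [niyx,kles] -> 10 lines: ezme erls vjxy ntxh niyx kles vuufp vgs zzc tvvtu
Final line 7: vuufp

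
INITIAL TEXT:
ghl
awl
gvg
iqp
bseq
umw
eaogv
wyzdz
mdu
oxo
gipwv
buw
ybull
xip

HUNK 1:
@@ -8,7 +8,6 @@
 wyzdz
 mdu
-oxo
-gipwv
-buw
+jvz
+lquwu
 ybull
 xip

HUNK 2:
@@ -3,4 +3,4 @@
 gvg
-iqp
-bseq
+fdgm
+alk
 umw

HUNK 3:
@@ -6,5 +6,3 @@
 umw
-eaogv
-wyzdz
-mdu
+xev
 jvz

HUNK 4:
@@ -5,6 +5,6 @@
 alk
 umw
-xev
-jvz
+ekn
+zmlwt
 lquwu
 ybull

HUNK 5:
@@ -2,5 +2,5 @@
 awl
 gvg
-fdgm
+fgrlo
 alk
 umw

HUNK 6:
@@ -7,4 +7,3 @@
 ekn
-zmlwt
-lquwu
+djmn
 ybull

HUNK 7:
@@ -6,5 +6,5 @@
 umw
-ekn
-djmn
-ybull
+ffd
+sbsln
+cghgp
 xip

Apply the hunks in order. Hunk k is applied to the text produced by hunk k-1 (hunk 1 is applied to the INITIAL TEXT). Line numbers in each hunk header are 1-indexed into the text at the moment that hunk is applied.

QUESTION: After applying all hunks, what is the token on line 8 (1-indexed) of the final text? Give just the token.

Hunk 1: at line 8 remove [oxo,gipwv,buw] add [jvz,lquwu] -> 13 lines: ghl awl gvg iqp bseq umw eaogv wyzdz mdu jvz lquwu ybull xip
Hunk 2: at line 3 remove [iqp,bseq] add [fdgm,alk] -> 13 lines: ghl awl gvg fdgm alk umw eaogv wyzdz mdu jvz lquwu ybull xip
Hunk 3: at line 6 remove [eaogv,wyzdz,mdu] add [xev] -> 11 lines: ghl awl gvg fdgm alk umw xev jvz lquwu ybull xip
Hunk 4: at line 5 remove [xev,jvz] add [ekn,zmlwt] -> 11 lines: ghl awl gvg fdgm alk umw ekn zmlwt lquwu ybull xip
Hunk 5: at line 2 remove [fdgm] add [fgrlo] -> 11 lines: ghl awl gvg fgrlo alk umw ekn zmlwt lquwu ybull xip
Hunk 6: at line 7 remove [zmlwt,lquwu] add [djmn] -> 10 lines: ghl awl gvg fgrlo alk umw ekn djmn ybull xip
Hunk 7: at line 6 remove [ekn,djmn,ybull] add [ffd,sbsln,cghgp] -> 10 lines: ghl awl gvg fgrlo alk umw ffd sbsln cghgp xip
Final line 8: sbsln

Answer: sbsln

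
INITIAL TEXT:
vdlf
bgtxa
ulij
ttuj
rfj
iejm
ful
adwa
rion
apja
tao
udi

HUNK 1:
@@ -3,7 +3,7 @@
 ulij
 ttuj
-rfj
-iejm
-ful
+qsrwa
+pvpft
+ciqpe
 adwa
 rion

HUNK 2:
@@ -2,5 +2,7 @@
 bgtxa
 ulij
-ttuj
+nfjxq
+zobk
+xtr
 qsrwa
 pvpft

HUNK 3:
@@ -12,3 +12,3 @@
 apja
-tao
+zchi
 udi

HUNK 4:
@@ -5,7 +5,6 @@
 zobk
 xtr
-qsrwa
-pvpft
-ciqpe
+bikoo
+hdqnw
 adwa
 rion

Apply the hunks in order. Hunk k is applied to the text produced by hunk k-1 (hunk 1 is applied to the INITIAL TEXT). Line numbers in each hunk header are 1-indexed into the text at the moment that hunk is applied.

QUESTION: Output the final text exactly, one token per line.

Answer: vdlf
bgtxa
ulij
nfjxq
zobk
xtr
bikoo
hdqnw
adwa
rion
apja
zchi
udi

Derivation:
Hunk 1: at line 3 remove [rfj,iejm,ful] add [qsrwa,pvpft,ciqpe] -> 12 lines: vdlf bgtxa ulij ttuj qsrwa pvpft ciqpe adwa rion apja tao udi
Hunk 2: at line 2 remove [ttuj] add [nfjxq,zobk,xtr] -> 14 lines: vdlf bgtxa ulij nfjxq zobk xtr qsrwa pvpft ciqpe adwa rion apja tao udi
Hunk 3: at line 12 remove [tao] add [zchi] -> 14 lines: vdlf bgtxa ulij nfjxq zobk xtr qsrwa pvpft ciqpe adwa rion apja zchi udi
Hunk 4: at line 5 remove [qsrwa,pvpft,ciqpe] add [bikoo,hdqnw] -> 13 lines: vdlf bgtxa ulij nfjxq zobk xtr bikoo hdqnw adwa rion apja zchi udi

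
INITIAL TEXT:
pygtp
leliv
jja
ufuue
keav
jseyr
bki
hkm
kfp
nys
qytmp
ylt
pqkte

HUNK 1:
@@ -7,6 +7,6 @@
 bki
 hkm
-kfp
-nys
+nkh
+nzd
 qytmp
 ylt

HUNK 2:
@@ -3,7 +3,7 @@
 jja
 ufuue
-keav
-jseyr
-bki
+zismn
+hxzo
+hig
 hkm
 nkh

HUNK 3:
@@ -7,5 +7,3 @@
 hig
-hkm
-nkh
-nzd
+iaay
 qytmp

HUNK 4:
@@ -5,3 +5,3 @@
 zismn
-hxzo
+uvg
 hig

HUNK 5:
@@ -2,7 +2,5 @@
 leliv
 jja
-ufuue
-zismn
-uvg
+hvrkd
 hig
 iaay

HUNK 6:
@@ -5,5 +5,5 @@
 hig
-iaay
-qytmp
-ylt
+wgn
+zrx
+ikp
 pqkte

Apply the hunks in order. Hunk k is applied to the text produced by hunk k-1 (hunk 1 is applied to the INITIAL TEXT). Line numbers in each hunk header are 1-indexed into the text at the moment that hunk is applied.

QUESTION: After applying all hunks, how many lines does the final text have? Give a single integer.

Hunk 1: at line 7 remove [kfp,nys] add [nkh,nzd] -> 13 lines: pygtp leliv jja ufuue keav jseyr bki hkm nkh nzd qytmp ylt pqkte
Hunk 2: at line 3 remove [keav,jseyr,bki] add [zismn,hxzo,hig] -> 13 lines: pygtp leliv jja ufuue zismn hxzo hig hkm nkh nzd qytmp ylt pqkte
Hunk 3: at line 7 remove [hkm,nkh,nzd] add [iaay] -> 11 lines: pygtp leliv jja ufuue zismn hxzo hig iaay qytmp ylt pqkte
Hunk 4: at line 5 remove [hxzo] add [uvg] -> 11 lines: pygtp leliv jja ufuue zismn uvg hig iaay qytmp ylt pqkte
Hunk 5: at line 2 remove [ufuue,zismn,uvg] add [hvrkd] -> 9 lines: pygtp leliv jja hvrkd hig iaay qytmp ylt pqkte
Hunk 6: at line 5 remove [iaay,qytmp,ylt] add [wgn,zrx,ikp] -> 9 lines: pygtp leliv jja hvrkd hig wgn zrx ikp pqkte
Final line count: 9

Answer: 9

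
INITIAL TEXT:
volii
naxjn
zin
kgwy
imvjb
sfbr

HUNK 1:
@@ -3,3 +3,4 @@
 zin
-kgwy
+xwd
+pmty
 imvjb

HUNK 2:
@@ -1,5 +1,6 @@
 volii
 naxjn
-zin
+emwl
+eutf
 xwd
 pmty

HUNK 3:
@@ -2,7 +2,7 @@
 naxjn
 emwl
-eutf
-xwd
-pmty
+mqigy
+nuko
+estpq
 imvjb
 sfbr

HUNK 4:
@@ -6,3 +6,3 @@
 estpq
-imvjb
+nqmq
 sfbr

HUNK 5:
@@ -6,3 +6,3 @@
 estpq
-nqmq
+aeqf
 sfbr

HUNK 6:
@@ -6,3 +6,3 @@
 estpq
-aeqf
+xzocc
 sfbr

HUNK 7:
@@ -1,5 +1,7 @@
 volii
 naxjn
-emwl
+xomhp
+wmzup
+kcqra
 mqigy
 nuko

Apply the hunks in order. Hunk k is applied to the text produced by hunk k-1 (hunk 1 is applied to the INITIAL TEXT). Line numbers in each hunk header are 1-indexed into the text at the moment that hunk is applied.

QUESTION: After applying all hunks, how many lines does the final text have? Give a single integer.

Answer: 10

Derivation:
Hunk 1: at line 3 remove [kgwy] add [xwd,pmty] -> 7 lines: volii naxjn zin xwd pmty imvjb sfbr
Hunk 2: at line 1 remove [zin] add [emwl,eutf] -> 8 lines: volii naxjn emwl eutf xwd pmty imvjb sfbr
Hunk 3: at line 2 remove [eutf,xwd,pmty] add [mqigy,nuko,estpq] -> 8 lines: volii naxjn emwl mqigy nuko estpq imvjb sfbr
Hunk 4: at line 6 remove [imvjb] add [nqmq] -> 8 lines: volii naxjn emwl mqigy nuko estpq nqmq sfbr
Hunk 5: at line 6 remove [nqmq] add [aeqf] -> 8 lines: volii naxjn emwl mqigy nuko estpq aeqf sfbr
Hunk 6: at line 6 remove [aeqf] add [xzocc] -> 8 lines: volii naxjn emwl mqigy nuko estpq xzocc sfbr
Hunk 7: at line 1 remove [emwl] add [xomhp,wmzup,kcqra] -> 10 lines: volii naxjn xomhp wmzup kcqra mqigy nuko estpq xzocc sfbr
Final line count: 10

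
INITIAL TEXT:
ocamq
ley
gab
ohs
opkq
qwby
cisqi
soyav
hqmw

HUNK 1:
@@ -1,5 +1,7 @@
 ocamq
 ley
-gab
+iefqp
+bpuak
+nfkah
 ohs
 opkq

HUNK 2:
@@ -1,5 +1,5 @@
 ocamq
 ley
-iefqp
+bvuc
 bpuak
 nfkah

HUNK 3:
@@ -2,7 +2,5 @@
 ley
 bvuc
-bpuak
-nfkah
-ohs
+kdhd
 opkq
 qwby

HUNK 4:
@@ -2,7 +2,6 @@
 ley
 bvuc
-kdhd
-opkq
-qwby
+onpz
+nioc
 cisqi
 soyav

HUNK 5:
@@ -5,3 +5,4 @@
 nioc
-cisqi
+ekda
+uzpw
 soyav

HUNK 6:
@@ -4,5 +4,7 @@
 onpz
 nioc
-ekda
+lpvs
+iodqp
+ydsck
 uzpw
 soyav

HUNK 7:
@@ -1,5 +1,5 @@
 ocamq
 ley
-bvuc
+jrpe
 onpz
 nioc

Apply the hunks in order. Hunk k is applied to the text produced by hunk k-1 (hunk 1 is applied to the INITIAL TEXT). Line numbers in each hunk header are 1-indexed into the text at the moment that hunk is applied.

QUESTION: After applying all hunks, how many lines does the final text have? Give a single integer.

Hunk 1: at line 1 remove [gab] add [iefqp,bpuak,nfkah] -> 11 lines: ocamq ley iefqp bpuak nfkah ohs opkq qwby cisqi soyav hqmw
Hunk 2: at line 1 remove [iefqp] add [bvuc] -> 11 lines: ocamq ley bvuc bpuak nfkah ohs opkq qwby cisqi soyav hqmw
Hunk 3: at line 2 remove [bpuak,nfkah,ohs] add [kdhd] -> 9 lines: ocamq ley bvuc kdhd opkq qwby cisqi soyav hqmw
Hunk 4: at line 2 remove [kdhd,opkq,qwby] add [onpz,nioc] -> 8 lines: ocamq ley bvuc onpz nioc cisqi soyav hqmw
Hunk 5: at line 5 remove [cisqi] add [ekda,uzpw] -> 9 lines: ocamq ley bvuc onpz nioc ekda uzpw soyav hqmw
Hunk 6: at line 4 remove [ekda] add [lpvs,iodqp,ydsck] -> 11 lines: ocamq ley bvuc onpz nioc lpvs iodqp ydsck uzpw soyav hqmw
Hunk 7: at line 1 remove [bvuc] add [jrpe] -> 11 lines: ocamq ley jrpe onpz nioc lpvs iodqp ydsck uzpw soyav hqmw
Final line count: 11

Answer: 11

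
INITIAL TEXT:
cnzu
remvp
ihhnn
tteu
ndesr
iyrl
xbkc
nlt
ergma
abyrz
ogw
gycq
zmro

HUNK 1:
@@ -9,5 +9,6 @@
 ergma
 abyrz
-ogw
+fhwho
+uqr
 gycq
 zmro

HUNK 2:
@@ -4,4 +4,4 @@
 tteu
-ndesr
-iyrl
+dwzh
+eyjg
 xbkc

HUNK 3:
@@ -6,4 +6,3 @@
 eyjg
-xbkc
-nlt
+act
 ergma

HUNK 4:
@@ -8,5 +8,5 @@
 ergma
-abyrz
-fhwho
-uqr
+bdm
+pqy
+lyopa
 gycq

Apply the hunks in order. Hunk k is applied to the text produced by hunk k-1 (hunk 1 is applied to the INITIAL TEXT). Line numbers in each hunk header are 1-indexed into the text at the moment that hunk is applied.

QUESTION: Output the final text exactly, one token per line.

Hunk 1: at line 9 remove [ogw] add [fhwho,uqr] -> 14 lines: cnzu remvp ihhnn tteu ndesr iyrl xbkc nlt ergma abyrz fhwho uqr gycq zmro
Hunk 2: at line 4 remove [ndesr,iyrl] add [dwzh,eyjg] -> 14 lines: cnzu remvp ihhnn tteu dwzh eyjg xbkc nlt ergma abyrz fhwho uqr gycq zmro
Hunk 3: at line 6 remove [xbkc,nlt] add [act] -> 13 lines: cnzu remvp ihhnn tteu dwzh eyjg act ergma abyrz fhwho uqr gycq zmro
Hunk 4: at line 8 remove [abyrz,fhwho,uqr] add [bdm,pqy,lyopa] -> 13 lines: cnzu remvp ihhnn tteu dwzh eyjg act ergma bdm pqy lyopa gycq zmro

Answer: cnzu
remvp
ihhnn
tteu
dwzh
eyjg
act
ergma
bdm
pqy
lyopa
gycq
zmro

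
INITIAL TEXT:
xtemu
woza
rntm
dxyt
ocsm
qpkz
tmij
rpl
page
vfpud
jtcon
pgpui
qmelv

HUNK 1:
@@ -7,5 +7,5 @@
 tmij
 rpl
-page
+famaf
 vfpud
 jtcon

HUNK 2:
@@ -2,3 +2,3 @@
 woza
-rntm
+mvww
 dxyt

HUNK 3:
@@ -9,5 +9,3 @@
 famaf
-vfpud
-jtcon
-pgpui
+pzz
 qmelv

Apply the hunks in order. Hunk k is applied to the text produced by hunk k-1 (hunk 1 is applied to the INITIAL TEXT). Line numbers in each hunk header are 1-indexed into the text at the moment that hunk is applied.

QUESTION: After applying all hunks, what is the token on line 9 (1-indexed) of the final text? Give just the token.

Hunk 1: at line 7 remove [page] add [famaf] -> 13 lines: xtemu woza rntm dxyt ocsm qpkz tmij rpl famaf vfpud jtcon pgpui qmelv
Hunk 2: at line 2 remove [rntm] add [mvww] -> 13 lines: xtemu woza mvww dxyt ocsm qpkz tmij rpl famaf vfpud jtcon pgpui qmelv
Hunk 3: at line 9 remove [vfpud,jtcon,pgpui] add [pzz] -> 11 lines: xtemu woza mvww dxyt ocsm qpkz tmij rpl famaf pzz qmelv
Final line 9: famaf

Answer: famaf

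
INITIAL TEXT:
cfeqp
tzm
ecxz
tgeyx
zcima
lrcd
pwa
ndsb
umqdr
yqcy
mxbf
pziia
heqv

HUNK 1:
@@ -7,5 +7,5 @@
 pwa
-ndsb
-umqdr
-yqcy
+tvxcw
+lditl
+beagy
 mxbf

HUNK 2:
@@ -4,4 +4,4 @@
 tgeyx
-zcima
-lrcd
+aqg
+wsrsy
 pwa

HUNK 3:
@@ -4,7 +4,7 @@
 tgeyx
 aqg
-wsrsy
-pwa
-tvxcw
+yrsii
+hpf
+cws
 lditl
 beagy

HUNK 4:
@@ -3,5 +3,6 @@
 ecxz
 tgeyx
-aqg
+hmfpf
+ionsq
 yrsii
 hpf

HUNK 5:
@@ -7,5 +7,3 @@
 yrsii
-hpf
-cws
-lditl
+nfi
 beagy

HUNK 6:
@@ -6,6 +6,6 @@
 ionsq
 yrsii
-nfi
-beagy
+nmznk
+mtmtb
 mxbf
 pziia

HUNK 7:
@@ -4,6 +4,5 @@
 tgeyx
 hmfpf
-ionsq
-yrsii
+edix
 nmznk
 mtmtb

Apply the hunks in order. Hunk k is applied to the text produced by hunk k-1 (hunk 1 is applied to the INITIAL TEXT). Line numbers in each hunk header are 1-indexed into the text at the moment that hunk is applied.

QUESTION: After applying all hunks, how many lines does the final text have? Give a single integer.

Answer: 11

Derivation:
Hunk 1: at line 7 remove [ndsb,umqdr,yqcy] add [tvxcw,lditl,beagy] -> 13 lines: cfeqp tzm ecxz tgeyx zcima lrcd pwa tvxcw lditl beagy mxbf pziia heqv
Hunk 2: at line 4 remove [zcima,lrcd] add [aqg,wsrsy] -> 13 lines: cfeqp tzm ecxz tgeyx aqg wsrsy pwa tvxcw lditl beagy mxbf pziia heqv
Hunk 3: at line 4 remove [wsrsy,pwa,tvxcw] add [yrsii,hpf,cws] -> 13 lines: cfeqp tzm ecxz tgeyx aqg yrsii hpf cws lditl beagy mxbf pziia heqv
Hunk 4: at line 3 remove [aqg] add [hmfpf,ionsq] -> 14 lines: cfeqp tzm ecxz tgeyx hmfpf ionsq yrsii hpf cws lditl beagy mxbf pziia heqv
Hunk 5: at line 7 remove [hpf,cws,lditl] add [nfi] -> 12 lines: cfeqp tzm ecxz tgeyx hmfpf ionsq yrsii nfi beagy mxbf pziia heqv
Hunk 6: at line 6 remove [nfi,beagy] add [nmznk,mtmtb] -> 12 lines: cfeqp tzm ecxz tgeyx hmfpf ionsq yrsii nmznk mtmtb mxbf pziia heqv
Hunk 7: at line 4 remove [ionsq,yrsii] add [edix] -> 11 lines: cfeqp tzm ecxz tgeyx hmfpf edix nmznk mtmtb mxbf pziia heqv
Final line count: 11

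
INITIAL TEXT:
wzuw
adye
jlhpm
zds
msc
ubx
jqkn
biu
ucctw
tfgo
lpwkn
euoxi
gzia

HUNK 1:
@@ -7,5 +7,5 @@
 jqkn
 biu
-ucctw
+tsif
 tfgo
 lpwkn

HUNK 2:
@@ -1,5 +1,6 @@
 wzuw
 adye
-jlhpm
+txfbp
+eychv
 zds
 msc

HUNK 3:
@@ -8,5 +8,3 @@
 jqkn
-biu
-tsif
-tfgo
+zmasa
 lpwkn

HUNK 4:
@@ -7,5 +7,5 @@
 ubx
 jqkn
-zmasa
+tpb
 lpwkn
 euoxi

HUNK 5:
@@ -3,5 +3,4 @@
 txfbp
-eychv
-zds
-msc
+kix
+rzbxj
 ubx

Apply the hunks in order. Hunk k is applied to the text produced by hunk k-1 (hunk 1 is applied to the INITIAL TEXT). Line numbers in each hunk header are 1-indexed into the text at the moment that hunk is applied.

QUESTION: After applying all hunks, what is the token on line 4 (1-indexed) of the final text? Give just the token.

Hunk 1: at line 7 remove [ucctw] add [tsif] -> 13 lines: wzuw adye jlhpm zds msc ubx jqkn biu tsif tfgo lpwkn euoxi gzia
Hunk 2: at line 1 remove [jlhpm] add [txfbp,eychv] -> 14 lines: wzuw adye txfbp eychv zds msc ubx jqkn biu tsif tfgo lpwkn euoxi gzia
Hunk 3: at line 8 remove [biu,tsif,tfgo] add [zmasa] -> 12 lines: wzuw adye txfbp eychv zds msc ubx jqkn zmasa lpwkn euoxi gzia
Hunk 4: at line 7 remove [zmasa] add [tpb] -> 12 lines: wzuw adye txfbp eychv zds msc ubx jqkn tpb lpwkn euoxi gzia
Hunk 5: at line 3 remove [eychv,zds,msc] add [kix,rzbxj] -> 11 lines: wzuw adye txfbp kix rzbxj ubx jqkn tpb lpwkn euoxi gzia
Final line 4: kix

Answer: kix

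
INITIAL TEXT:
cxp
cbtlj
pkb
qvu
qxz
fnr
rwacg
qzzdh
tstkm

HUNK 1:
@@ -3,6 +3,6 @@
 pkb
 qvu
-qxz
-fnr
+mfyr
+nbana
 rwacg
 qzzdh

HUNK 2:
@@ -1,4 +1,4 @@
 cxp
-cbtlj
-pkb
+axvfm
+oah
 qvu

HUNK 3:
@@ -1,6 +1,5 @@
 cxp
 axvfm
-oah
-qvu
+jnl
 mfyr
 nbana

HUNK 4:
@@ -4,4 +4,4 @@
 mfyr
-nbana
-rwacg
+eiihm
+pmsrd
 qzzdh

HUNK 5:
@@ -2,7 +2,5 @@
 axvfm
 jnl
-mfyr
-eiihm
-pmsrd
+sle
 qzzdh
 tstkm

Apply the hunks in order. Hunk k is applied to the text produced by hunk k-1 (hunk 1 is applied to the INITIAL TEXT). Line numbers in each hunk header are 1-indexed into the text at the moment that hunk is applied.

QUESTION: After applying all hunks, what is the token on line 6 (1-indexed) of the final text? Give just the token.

Answer: tstkm

Derivation:
Hunk 1: at line 3 remove [qxz,fnr] add [mfyr,nbana] -> 9 lines: cxp cbtlj pkb qvu mfyr nbana rwacg qzzdh tstkm
Hunk 2: at line 1 remove [cbtlj,pkb] add [axvfm,oah] -> 9 lines: cxp axvfm oah qvu mfyr nbana rwacg qzzdh tstkm
Hunk 3: at line 1 remove [oah,qvu] add [jnl] -> 8 lines: cxp axvfm jnl mfyr nbana rwacg qzzdh tstkm
Hunk 4: at line 4 remove [nbana,rwacg] add [eiihm,pmsrd] -> 8 lines: cxp axvfm jnl mfyr eiihm pmsrd qzzdh tstkm
Hunk 5: at line 2 remove [mfyr,eiihm,pmsrd] add [sle] -> 6 lines: cxp axvfm jnl sle qzzdh tstkm
Final line 6: tstkm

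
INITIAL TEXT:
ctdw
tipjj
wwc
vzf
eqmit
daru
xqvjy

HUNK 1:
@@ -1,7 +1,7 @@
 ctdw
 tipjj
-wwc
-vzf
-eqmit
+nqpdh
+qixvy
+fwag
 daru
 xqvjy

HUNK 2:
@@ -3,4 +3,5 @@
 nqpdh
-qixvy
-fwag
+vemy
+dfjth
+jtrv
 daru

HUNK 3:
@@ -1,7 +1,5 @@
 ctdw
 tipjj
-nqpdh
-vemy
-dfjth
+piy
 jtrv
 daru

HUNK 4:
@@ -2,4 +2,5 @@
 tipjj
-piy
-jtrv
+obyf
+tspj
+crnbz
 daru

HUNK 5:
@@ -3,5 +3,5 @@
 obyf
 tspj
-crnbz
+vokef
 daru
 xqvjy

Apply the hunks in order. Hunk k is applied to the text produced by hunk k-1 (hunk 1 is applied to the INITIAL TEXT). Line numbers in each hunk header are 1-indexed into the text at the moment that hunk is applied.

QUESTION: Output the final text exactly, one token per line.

Answer: ctdw
tipjj
obyf
tspj
vokef
daru
xqvjy

Derivation:
Hunk 1: at line 1 remove [wwc,vzf,eqmit] add [nqpdh,qixvy,fwag] -> 7 lines: ctdw tipjj nqpdh qixvy fwag daru xqvjy
Hunk 2: at line 3 remove [qixvy,fwag] add [vemy,dfjth,jtrv] -> 8 lines: ctdw tipjj nqpdh vemy dfjth jtrv daru xqvjy
Hunk 3: at line 1 remove [nqpdh,vemy,dfjth] add [piy] -> 6 lines: ctdw tipjj piy jtrv daru xqvjy
Hunk 4: at line 2 remove [piy,jtrv] add [obyf,tspj,crnbz] -> 7 lines: ctdw tipjj obyf tspj crnbz daru xqvjy
Hunk 5: at line 3 remove [crnbz] add [vokef] -> 7 lines: ctdw tipjj obyf tspj vokef daru xqvjy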